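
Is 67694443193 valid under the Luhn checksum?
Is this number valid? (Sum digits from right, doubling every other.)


Luhn sum = 61
61 mod 10 = 1

Invalid (Luhn sum mod 10 = 1)


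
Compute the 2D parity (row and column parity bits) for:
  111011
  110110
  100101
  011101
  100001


Row parities: 10100
Column parities: 010100

Row P: 10100, Col P: 010100, Corner: 0


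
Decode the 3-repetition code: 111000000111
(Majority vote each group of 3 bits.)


Groups: 111, 000, 000, 111
Majority votes: 1001

1001


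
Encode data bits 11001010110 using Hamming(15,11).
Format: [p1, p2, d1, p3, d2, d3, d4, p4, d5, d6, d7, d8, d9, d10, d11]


Parity bits: p1=1, p2=1, p3=1, p4=0

111110001010110


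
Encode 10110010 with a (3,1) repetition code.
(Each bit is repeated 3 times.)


Each bit -> 3 copies

111000111111000000111000


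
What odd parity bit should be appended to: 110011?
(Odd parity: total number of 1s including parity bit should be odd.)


Number of 1s in data: 4
Parity bit: 1

1


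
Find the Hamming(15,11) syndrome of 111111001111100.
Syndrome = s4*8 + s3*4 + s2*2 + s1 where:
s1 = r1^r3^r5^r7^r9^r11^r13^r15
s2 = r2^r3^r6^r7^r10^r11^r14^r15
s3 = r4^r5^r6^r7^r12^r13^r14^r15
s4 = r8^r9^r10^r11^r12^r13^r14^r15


s1=0, s2=1, s3=1, s4=1

Syndrome = 14 (error at position 14)


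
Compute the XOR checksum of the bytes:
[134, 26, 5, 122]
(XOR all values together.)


XOR chain: 134 ^ 26 ^ 5 ^ 122 = 227

227


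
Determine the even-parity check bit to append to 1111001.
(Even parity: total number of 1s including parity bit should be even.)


Number of 1s in data: 5
Parity bit: 1

1


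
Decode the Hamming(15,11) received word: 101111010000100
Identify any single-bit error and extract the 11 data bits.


Syndrome = 0: no error detected

Data: 11100000100 (no errors)


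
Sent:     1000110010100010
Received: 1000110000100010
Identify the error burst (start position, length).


XOR: 0000000010000000

Burst at position 8, length 1


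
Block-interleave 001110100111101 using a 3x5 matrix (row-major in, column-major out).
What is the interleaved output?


Matrix:
  00111
  01001
  11101
Read columns: 001011101100111

001011101100111


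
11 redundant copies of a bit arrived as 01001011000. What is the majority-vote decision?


Ones: 4 out of 11
Threshold: 6

0 (4/11 voted 1)


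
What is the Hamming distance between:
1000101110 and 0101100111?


XOR: 1101001001
Count of 1s: 5

5


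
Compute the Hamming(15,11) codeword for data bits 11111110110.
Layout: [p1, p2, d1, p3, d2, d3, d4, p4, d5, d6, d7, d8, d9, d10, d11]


Parity bits: p1=0, p2=0, p3=1, p4=1

001111111110110


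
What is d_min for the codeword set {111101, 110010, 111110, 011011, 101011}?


Comparing all pairs, minimum distance: 2
Can detect 1 errors, correct 0 errors

2


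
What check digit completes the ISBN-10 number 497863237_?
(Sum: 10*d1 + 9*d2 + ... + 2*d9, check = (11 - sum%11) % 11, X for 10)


Weighted sum: 315
315 mod 11 = 7

Check digit: 4


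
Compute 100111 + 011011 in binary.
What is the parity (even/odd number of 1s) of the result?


100111 = 39
011011 = 27
Sum = 66 = 1000010
1s count = 2

even parity (2 ones in 1000010)


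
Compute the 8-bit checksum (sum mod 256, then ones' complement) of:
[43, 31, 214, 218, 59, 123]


Sum = 688 mod 256 = 176
Complement = 79

79


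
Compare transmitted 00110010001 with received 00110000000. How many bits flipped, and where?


XOR: 00000010001

2 error(s) at position(s): 6, 10


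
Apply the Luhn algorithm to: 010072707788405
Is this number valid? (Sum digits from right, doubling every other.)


Luhn sum = 56
56 mod 10 = 6

Invalid (Luhn sum mod 10 = 6)


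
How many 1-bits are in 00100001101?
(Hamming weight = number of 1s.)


Counting 1s in 00100001101

4


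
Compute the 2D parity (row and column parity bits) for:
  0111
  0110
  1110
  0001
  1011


Row parities: 10111
Column parities: 0101

Row P: 10111, Col P: 0101, Corner: 0


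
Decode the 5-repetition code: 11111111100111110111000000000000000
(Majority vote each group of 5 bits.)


Groups: 11111, 11110, 01111, 10111, 00000, 00000, 00000
Majority votes: 1111000

1111000


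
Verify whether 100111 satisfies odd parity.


Number of 1s: 4

No, parity error (4 ones)


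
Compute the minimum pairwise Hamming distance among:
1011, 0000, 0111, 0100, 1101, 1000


Comparing all pairs, minimum distance: 1
Can detect 0 errors, correct 0 errors

1


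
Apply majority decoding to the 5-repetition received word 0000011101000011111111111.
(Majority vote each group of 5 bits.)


Groups: 00000, 11101, 00001, 11111, 11111
Majority votes: 01011

01011


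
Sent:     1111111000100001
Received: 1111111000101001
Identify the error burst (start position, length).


XOR: 0000000000001000

Burst at position 12, length 1


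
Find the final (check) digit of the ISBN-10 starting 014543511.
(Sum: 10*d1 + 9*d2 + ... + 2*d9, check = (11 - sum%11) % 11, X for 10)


Weighted sum: 140
140 mod 11 = 8

Check digit: 3


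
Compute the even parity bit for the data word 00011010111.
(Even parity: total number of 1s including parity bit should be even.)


Number of 1s in data: 6
Parity bit: 0

0


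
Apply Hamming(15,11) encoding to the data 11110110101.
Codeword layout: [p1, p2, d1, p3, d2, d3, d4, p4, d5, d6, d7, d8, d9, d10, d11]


Parity bits: p1=0, p2=0, p3=1, p4=0

001111100110101


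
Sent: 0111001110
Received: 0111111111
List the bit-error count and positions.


XOR: 0000110001

3 error(s) at position(s): 4, 5, 9


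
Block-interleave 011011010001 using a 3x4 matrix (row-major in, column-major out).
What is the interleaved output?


Matrix:
  0110
  1101
  0001
Read columns: 010110100011

010110100011


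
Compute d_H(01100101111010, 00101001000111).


XOR: 01001100111101
Count of 1s: 8

8


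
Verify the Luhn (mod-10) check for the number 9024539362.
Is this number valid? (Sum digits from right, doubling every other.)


Luhn sum = 38
38 mod 10 = 8

Invalid (Luhn sum mod 10 = 8)


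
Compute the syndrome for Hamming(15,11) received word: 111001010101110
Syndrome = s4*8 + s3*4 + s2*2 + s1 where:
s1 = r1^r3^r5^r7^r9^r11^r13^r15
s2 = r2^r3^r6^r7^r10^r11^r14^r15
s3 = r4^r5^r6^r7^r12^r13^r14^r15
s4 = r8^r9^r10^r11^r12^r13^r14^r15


s1=1, s2=1, s3=0, s4=1

Syndrome = 11 (error at position 11)


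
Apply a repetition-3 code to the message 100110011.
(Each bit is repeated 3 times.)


Each bit -> 3 copies

111000000111111000000111111


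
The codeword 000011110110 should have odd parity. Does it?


Number of 1s: 6

No, parity error (6 ones)


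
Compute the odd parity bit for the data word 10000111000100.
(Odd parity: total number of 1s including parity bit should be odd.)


Number of 1s in data: 5
Parity bit: 0

0


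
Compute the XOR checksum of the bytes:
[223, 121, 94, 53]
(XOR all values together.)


XOR chain: 223 ^ 121 ^ 94 ^ 53 = 205

205


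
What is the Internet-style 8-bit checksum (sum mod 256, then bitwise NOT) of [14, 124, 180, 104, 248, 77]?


Sum = 747 mod 256 = 235
Complement = 20

20


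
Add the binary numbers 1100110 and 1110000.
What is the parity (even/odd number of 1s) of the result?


1100110 = 102
1110000 = 112
Sum = 214 = 11010110
1s count = 5

odd parity (5 ones in 11010110)


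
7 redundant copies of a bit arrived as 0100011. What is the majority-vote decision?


Ones: 3 out of 7
Threshold: 4

0 (3/7 voted 1)


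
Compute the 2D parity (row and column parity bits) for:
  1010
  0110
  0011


Row parities: 000
Column parities: 1111

Row P: 000, Col P: 1111, Corner: 0


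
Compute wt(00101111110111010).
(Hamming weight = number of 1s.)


Counting 1s in 00101111110111010

11


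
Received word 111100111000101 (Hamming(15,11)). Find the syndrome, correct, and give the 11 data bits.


Syndrome = 0: no error detected

Data: 10011000101 (no errors)


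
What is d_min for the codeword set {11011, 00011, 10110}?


Comparing all pairs, minimum distance: 2
Can detect 1 errors, correct 0 errors

2


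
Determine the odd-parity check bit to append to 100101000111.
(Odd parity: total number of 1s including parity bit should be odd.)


Number of 1s in data: 6
Parity bit: 1

1


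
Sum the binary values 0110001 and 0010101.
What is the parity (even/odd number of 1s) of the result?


0110001 = 49
0010101 = 21
Sum = 70 = 1000110
1s count = 3

odd parity (3 ones in 1000110)


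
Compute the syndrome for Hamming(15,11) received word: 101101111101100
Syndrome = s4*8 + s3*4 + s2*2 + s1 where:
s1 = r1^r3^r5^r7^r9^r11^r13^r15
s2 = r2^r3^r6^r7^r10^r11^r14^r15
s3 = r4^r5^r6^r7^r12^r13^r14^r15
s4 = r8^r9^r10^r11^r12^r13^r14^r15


s1=1, s2=0, s3=1, s4=1

Syndrome = 13 (error at position 13)


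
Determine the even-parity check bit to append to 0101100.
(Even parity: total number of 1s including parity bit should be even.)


Number of 1s in data: 3
Parity bit: 1

1


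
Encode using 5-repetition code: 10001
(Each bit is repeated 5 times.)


Each bit -> 5 copies

1111100000000000000011111


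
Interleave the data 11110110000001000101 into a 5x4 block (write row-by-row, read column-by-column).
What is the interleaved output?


Matrix:
  1111
  0110
  0000
  0100
  0101
Read columns: 10000110111100010001

10000110111100010001


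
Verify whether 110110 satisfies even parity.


Number of 1s: 4

Yes, parity is correct (4 ones)


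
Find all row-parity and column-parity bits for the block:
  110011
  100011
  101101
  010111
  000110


Row parities: 01000
Column parities: 101100

Row P: 01000, Col P: 101100, Corner: 1


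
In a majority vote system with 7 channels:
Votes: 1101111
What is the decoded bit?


Ones: 6 out of 7
Threshold: 4

1 (6/7 voted 1)


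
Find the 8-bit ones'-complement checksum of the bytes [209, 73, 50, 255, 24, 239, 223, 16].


Sum = 1089 mod 256 = 65
Complement = 190

190


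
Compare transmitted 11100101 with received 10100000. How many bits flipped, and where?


XOR: 01000101

3 error(s) at position(s): 1, 5, 7


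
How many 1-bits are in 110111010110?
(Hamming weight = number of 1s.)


Counting 1s in 110111010110

8


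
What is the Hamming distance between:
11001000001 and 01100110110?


XOR: 10101110111
Count of 1s: 8

8


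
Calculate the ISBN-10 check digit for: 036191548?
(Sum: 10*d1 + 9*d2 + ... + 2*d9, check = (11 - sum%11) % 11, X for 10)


Weighted sum: 189
189 mod 11 = 2

Check digit: 9


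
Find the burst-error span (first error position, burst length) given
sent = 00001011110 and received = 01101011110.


XOR: 01100000000

Burst at position 1, length 2


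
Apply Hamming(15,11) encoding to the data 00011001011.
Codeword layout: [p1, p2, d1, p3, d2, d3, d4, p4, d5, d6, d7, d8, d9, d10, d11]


Parity bits: p1=1, p2=1, p3=0, p4=0

110000101001011


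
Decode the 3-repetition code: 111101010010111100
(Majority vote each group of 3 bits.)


Groups: 111, 101, 010, 010, 111, 100
Majority votes: 110010

110010


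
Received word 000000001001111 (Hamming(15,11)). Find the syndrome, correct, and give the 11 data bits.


Syndrome = 9: error at position 9

Data: 00000001111 (corrected bit 9)


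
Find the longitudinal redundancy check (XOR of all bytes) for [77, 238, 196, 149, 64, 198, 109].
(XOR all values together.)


XOR chain: 77 ^ 238 ^ 196 ^ 149 ^ 64 ^ 198 ^ 109 = 25

25


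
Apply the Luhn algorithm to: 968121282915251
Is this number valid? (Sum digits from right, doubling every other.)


Luhn sum = 52
52 mod 10 = 2

Invalid (Luhn sum mod 10 = 2)


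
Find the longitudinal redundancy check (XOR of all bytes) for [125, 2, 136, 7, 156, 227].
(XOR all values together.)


XOR chain: 125 ^ 2 ^ 136 ^ 7 ^ 156 ^ 227 = 143

143


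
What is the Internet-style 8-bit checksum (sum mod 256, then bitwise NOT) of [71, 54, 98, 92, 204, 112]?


Sum = 631 mod 256 = 119
Complement = 136

136


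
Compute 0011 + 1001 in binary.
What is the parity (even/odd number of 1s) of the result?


0011 = 3
1001 = 9
Sum = 12 = 1100
1s count = 2

even parity (2 ones in 1100)


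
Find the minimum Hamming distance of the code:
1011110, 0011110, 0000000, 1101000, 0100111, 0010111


Comparing all pairs, minimum distance: 1
Can detect 0 errors, correct 0 errors

1


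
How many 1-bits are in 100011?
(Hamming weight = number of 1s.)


Counting 1s in 100011

3


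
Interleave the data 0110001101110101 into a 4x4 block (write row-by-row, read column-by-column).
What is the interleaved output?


Matrix:
  0110
  0011
  0111
  0101
Read columns: 0000101111100111

0000101111100111


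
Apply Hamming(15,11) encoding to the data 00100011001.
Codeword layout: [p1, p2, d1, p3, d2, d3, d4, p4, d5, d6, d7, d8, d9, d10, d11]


Parity bits: p1=0, p2=1, p3=1, p4=1

010101010011001


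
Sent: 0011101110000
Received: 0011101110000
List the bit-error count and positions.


XOR: 0000000000000

0 errors (received matches sent)


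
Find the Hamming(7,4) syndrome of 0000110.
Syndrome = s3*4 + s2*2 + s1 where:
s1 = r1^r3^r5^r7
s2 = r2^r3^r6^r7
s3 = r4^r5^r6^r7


s1=1, s2=1, s3=0

Syndrome = 3 (error at position 3)


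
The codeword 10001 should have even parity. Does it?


Number of 1s: 2

Yes, parity is correct (2 ones)


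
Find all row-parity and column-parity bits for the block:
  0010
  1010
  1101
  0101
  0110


Row parities: 10100
Column parities: 0110

Row P: 10100, Col P: 0110, Corner: 0


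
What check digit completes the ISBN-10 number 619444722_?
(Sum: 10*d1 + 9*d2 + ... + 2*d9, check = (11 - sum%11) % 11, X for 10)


Weighted sum: 251
251 mod 11 = 9

Check digit: 2


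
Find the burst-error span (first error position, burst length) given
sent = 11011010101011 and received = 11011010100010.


XOR: 00000000001001

Burst at position 10, length 4


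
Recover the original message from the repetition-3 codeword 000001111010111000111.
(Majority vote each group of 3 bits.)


Groups: 000, 001, 111, 010, 111, 000, 111
Majority votes: 0010101

0010101


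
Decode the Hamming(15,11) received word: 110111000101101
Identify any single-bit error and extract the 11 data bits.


Syndrome = 0: no error detected

Data: 01100101101 (no errors)


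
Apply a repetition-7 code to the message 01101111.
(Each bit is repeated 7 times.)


Each bit -> 7 copies

00000001111111111111100000001111111111111111111111111111


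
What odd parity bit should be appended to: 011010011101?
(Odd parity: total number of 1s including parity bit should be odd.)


Number of 1s in data: 7
Parity bit: 0

0


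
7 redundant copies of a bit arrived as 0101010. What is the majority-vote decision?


Ones: 3 out of 7
Threshold: 4

0 (3/7 voted 1)


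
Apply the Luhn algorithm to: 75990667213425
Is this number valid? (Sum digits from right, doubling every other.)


Luhn sum = 68
68 mod 10 = 8

Invalid (Luhn sum mod 10 = 8)


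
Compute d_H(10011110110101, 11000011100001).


XOR: 01011101010100
Count of 1s: 7

7


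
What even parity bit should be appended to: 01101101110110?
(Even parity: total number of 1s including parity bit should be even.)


Number of 1s in data: 9
Parity bit: 1

1


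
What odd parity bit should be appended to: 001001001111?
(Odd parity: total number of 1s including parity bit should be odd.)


Number of 1s in data: 6
Parity bit: 1

1


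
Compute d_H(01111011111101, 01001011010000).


XOR: 00110000101101
Count of 1s: 6

6


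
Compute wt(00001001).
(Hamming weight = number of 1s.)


Counting 1s in 00001001

2


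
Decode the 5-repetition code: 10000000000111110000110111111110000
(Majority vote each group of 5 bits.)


Groups: 10000, 00000, 01111, 10000, 11011, 11111, 10000
Majority votes: 0010110

0010110


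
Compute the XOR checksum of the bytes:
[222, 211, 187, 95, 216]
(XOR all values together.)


XOR chain: 222 ^ 211 ^ 187 ^ 95 ^ 216 = 49

49


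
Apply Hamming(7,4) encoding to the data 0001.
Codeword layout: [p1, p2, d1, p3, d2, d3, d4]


Parity bits: p1=1, p2=1, p3=1

1101001


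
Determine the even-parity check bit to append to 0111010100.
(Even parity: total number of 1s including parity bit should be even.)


Number of 1s in data: 5
Parity bit: 1

1


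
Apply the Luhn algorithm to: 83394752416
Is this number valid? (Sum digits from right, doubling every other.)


Luhn sum = 56
56 mod 10 = 6

Invalid (Luhn sum mod 10 = 6)


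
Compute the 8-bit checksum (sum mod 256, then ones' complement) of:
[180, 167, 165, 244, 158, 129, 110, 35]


Sum = 1188 mod 256 = 164
Complement = 91

91


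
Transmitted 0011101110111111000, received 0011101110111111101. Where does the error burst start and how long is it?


XOR: 0000000000000000101

Burst at position 16, length 3


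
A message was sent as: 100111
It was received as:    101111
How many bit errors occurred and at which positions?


XOR: 001000

1 error(s) at position(s): 2


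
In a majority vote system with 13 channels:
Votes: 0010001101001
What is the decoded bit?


Ones: 5 out of 13
Threshold: 7

0 (5/13 voted 1)


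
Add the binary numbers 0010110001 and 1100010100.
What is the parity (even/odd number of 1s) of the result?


0010110001 = 177
1100010100 = 788
Sum = 965 = 1111000101
1s count = 6

even parity (6 ones in 1111000101)


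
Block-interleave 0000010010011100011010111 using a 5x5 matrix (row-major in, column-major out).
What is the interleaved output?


Matrix:
  00000
  10010
  01110
  00110
  10111
Read columns: 0100100100001110111100001

0100100100001110111100001


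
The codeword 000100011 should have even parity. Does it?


Number of 1s: 3

No, parity error (3 ones)


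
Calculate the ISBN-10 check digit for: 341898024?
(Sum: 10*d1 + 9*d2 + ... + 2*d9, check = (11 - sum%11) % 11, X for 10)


Weighted sum: 238
238 mod 11 = 7

Check digit: 4


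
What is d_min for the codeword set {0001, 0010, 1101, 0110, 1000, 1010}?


Comparing all pairs, minimum distance: 1
Can detect 0 errors, correct 0 errors

1


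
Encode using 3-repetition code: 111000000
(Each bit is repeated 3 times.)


Each bit -> 3 copies

111111111000000000000000000


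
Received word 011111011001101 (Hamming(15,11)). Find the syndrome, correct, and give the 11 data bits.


Syndrome = 9: error at position 9

Data: 11100001101 (corrected bit 9)


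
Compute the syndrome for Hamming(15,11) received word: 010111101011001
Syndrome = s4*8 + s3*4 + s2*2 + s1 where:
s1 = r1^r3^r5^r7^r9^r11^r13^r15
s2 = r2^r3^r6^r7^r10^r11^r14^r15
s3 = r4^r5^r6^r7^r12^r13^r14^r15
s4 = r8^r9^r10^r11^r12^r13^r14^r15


s1=1, s2=1, s3=0, s4=0

Syndrome = 3 (error at position 3)


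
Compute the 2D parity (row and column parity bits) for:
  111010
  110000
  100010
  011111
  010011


Row parities: 00011
Column parities: 100100

Row P: 00011, Col P: 100100, Corner: 0


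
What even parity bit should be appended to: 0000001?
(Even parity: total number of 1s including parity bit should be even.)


Number of 1s in data: 1
Parity bit: 1

1


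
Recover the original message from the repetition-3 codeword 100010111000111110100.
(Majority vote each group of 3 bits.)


Groups: 100, 010, 111, 000, 111, 110, 100
Majority votes: 0010110

0010110


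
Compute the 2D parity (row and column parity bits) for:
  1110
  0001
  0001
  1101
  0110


Row parities: 11110
Column parities: 0101

Row P: 11110, Col P: 0101, Corner: 0


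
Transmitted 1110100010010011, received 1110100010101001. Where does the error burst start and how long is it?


XOR: 0000000000111010

Burst at position 10, length 5


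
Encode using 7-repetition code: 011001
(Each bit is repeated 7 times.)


Each bit -> 7 copies

000000011111111111111000000000000001111111


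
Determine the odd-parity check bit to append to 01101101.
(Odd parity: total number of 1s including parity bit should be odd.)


Number of 1s in data: 5
Parity bit: 0

0


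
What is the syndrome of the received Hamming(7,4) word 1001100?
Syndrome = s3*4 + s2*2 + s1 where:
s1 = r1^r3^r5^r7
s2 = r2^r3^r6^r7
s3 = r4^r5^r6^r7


s1=0, s2=0, s3=0

Syndrome = 0 (no error)


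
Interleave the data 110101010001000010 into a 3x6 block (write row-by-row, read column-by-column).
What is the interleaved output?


Matrix:
  110101
  010001
  000010
Read columns: 100110000100001110

100110000100001110


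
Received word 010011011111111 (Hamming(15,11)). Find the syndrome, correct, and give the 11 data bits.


Syndrome = 1: error at position 1

Data: 01101111111 (corrected bit 1)


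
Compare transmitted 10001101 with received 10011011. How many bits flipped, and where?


XOR: 00010110

3 error(s) at position(s): 3, 5, 6


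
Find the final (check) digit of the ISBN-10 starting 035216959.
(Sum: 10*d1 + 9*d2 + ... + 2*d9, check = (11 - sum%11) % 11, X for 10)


Weighted sum: 186
186 mod 11 = 10

Check digit: 1


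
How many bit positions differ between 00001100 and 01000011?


XOR: 01001111
Count of 1s: 5

5


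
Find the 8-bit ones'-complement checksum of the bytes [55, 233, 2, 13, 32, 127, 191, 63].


Sum = 716 mod 256 = 204
Complement = 51

51


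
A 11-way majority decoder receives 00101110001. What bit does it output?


Ones: 5 out of 11
Threshold: 6

0 (5/11 voted 1)


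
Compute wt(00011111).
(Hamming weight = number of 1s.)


Counting 1s in 00011111

5


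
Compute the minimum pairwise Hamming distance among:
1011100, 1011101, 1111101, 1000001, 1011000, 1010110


Comparing all pairs, minimum distance: 1
Can detect 0 errors, correct 0 errors

1


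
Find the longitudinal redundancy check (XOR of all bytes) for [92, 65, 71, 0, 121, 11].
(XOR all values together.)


XOR chain: 92 ^ 65 ^ 71 ^ 0 ^ 121 ^ 11 = 40

40


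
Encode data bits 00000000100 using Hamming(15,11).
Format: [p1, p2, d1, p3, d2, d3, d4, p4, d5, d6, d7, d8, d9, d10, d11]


Parity bits: p1=1, p2=0, p3=1, p4=1

100100010000100


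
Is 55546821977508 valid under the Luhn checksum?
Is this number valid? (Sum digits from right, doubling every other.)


Luhn sum = 61
61 mod 10 = 1

Invalid (Luhn sum mod 10 = 1)


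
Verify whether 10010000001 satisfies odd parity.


Number of 1s: 3

Yes, parity is correct (3 ones)


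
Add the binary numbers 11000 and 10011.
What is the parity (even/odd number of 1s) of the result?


11000 = 24
10011 = 19
Sum = 43 = 101011
1s count = 4

even parity (4 ones in 101011)


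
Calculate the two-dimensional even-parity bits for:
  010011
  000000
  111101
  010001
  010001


Row parities: 10100
Column parities: 101110

Row P: 10100, Col P: 101110, Corner: 0


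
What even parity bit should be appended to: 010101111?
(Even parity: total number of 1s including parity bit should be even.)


Number of 1s in data: 6
Parity bit: 0

0


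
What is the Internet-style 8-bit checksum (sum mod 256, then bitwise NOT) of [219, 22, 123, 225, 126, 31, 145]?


Sum = 891 mod 256 = 123
Complement = 132

132


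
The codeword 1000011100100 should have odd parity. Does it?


Number of 1s: 5

Yes, parity is correct (5 ones)


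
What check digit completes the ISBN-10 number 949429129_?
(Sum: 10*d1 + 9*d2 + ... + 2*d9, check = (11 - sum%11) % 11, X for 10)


Weighted sum: 311
311 mod 11 = 3

Check digit: 8


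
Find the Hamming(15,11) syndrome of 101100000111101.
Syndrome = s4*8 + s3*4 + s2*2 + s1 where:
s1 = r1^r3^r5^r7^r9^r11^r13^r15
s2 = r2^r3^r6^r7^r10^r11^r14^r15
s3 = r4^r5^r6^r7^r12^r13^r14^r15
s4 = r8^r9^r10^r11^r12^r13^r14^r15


s1=1, s2=0, s3=0, s4=1

Syndrome = 9 (error at position 9)


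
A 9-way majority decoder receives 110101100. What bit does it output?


Ones: 5 out of 9
Threshold: 5

1 (5/9 voted 1)


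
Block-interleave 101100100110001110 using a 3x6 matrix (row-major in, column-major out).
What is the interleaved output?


Matrix:
  101100
  100110
  001110
Read columns: 110000101111011000

110000101111011000


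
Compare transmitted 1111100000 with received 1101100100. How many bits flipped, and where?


XOR: 0010000100

2 error(s) at position(s): 2, 7


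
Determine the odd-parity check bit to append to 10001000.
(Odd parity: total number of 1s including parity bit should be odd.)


Number of 1s in data: 2
Parity bit: 1

1


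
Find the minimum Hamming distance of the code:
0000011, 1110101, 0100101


Comparing all pairs, minimum distance: 2
Can detect 1 errors, correct 0 errors

2


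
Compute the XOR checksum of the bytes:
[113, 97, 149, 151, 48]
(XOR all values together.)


XOR chain: 113 ^ 97 ^ 149 ^ 151 ^ 48 = 34

34


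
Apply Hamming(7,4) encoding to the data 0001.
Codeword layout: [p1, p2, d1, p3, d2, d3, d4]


Parity bits: p1=1, p2=1, p3=1

1101001


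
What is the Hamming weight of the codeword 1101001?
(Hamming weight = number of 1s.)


Counting 1s in 1101001

4


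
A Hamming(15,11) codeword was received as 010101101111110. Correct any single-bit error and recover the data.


Syndrome = 0: no error detected

Data: 00111111110 (no errors)


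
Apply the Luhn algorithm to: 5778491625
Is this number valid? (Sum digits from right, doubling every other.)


Luhn sum = 55
55 mod 10 = 5

Invalid (Luhn sum mod 10 = 5)


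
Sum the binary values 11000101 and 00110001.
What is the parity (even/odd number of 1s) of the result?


11000101 = 197
00110001 = 49
Sum = 246 = 11110110
1s count = 6

even parity (6 ones in 11110110)


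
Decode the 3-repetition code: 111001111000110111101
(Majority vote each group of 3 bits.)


Groups: 111, 001, 111, 000, 110, 111, 101
Majority votes: 1010111

1010111


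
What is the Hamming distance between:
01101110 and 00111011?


XOR: 01010101
Count of 1s: 4

4


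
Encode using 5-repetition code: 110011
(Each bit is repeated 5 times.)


Each bit -> 5 copies

111111111100000000001111111111


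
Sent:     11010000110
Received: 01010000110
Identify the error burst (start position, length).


XOR: 10000000000

Burst at position 0, length 1


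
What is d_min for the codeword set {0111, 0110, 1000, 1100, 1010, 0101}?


Comparing all pairs, minimum distance: 1
Can detect 0 errors, correct 0 errors

1


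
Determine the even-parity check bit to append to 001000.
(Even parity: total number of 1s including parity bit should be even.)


Number of 1s in data: 1
Parity bit: 1

1


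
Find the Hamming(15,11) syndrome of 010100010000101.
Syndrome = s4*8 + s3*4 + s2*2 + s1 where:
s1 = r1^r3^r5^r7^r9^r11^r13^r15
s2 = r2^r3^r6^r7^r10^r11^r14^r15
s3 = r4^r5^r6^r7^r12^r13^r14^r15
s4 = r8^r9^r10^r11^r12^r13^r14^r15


s1=0, s2=0, s3=1, s4=1

Syndrome = 12 (error at position 12)


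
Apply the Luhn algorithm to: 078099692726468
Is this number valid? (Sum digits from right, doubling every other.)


Luhn sum = 73
73 mod 10 = 3

Invalid (Luhn sum mod 10 = 3)


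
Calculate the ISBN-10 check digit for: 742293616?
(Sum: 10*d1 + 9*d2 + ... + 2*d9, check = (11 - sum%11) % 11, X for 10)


Weighted sum: 244
244 mod 11 = 2

Check digit: 9


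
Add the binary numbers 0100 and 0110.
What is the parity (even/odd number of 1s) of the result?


0100 = 4
0110 = 6
Sum = 10 = 1010
1s count = 2

even parity (2 ones in 1010)


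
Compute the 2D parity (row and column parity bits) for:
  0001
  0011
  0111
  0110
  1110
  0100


Row parities: 101011
Column parities: 1001

Row P: 101011, Col P: 1001, Corner: 0


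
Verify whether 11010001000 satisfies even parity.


Number of 1s: 4

Yes, parity is correct (4 ones)


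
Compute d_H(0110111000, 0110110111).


XOR: 0000001111
Count of 1s: 4

4


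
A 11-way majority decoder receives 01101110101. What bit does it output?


Ones: 7 out of 11
Threshold: 6

1 (7/11 voted 1)


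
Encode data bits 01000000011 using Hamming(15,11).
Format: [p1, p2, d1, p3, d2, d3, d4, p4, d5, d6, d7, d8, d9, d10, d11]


Parity bits: p1=0, p2=0, p3=1, p4=0

000110000000011


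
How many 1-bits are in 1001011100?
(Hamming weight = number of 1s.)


Counting 1s in 1001011100

5


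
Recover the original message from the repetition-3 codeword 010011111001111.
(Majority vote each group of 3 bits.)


Groups: 010, 011, 111, 001, 111
Majority votes: 01101

01101


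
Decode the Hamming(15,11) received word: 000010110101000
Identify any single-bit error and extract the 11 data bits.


Syndrome = 12: error at position 12

Data: 01010100000 (corrected bit 12)


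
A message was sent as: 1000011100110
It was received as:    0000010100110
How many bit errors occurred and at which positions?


XOR: 1000001000000

2 error(s) at position(s): 0, 6


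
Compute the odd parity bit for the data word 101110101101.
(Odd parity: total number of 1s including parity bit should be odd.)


Number of 1s in data: 8
Parity bit: 1

1


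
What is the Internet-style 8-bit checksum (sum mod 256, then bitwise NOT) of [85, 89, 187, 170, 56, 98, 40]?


Sum = 725 mod 256 = 213
Complement = 42

42


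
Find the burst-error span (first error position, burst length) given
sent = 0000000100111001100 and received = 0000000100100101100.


XOR: 0000000000011100000

Burst at position 11, length 3


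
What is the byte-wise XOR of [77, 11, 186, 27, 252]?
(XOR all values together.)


XOR chain: 77 ^ 11 ^ 186 ^ 27 ^ 252 = 27

27


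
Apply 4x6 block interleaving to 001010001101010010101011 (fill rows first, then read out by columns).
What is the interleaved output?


Matrix:
  001010
  001101
  010010
  101011
Read columns: 000100101101010010110101

000100101101010010110101


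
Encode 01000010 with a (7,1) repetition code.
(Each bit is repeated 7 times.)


Each bit -> 7 copies

00000001111111000000000000000000000000000011111110000000


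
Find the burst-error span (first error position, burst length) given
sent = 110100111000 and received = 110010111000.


XOR: 000110000000

Burst at position 3, length 2


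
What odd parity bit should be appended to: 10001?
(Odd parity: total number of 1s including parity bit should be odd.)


Number of 1s in data: 2
Parity bit: 1

1


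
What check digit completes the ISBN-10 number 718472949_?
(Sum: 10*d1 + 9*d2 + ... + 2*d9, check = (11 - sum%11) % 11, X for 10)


Weighted sum: 289
289 mod 11 = 3

Check digit: 8


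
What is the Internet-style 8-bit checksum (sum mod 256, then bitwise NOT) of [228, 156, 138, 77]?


Sum = 599 mod 256 = 87
Complement = 168

168


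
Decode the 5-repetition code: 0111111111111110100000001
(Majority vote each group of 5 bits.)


Groups: 01111, 11111, 11111, 01000, 00001
Majority votes: 11100

11100


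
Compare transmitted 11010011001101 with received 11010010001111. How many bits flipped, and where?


XOR: 00000001000010

2 error(s) at position(s): 7, 12


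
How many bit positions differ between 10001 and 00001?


XOR: 10000
Count of 1s: 1

1


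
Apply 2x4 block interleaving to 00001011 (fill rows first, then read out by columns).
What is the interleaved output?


Matrix:
  0000
  1011
Read columns: 01000101

01000101


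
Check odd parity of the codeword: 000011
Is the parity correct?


Number of 1s: 2

No, parity error (2 ones)


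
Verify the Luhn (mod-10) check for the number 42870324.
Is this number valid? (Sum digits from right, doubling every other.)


Luhn sum = 35
35 mod 10 = 5

Invalid (Luhn sum mod 10 = 5)


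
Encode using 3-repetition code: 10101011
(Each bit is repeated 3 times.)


Each bit -> 3 copies

111000111000111000111111


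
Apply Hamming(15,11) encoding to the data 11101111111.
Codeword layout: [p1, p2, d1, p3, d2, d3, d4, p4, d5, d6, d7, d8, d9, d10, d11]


Parity bits: p1=0, p2=0, p3=0, p4=1

001011011111111


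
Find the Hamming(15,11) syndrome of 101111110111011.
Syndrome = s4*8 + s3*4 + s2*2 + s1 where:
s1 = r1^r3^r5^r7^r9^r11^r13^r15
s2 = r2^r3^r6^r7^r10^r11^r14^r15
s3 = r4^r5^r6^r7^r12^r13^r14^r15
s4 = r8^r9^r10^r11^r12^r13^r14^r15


s1=0, s2=1, s3=1, s4=0

Syndrome = 6 (error at position 6)


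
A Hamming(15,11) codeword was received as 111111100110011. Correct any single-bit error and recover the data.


Syndrome = 0: no error detected

Data: 11110110011 (no errors)


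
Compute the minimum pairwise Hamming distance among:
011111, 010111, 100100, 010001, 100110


Comparing all pairs, minimum distance: 1
Can detect 0 errors, correct 0 errors

1


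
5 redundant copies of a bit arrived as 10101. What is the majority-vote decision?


Ones: 3 out of 5
Threshold: 3

1 (3/5 voted 1)


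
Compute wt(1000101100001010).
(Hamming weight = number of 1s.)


Counting 1s in 1000101100001010

6


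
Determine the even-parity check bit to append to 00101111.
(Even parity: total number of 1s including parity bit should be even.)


Number of 1s in data: 5
Parity bit: 1

1


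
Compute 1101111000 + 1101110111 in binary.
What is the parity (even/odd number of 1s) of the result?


1101111000 = 888
1101110111 = 887
Sum = 1775 = 11011101111
1s count = 9

odd parity (9 ones in 11011101111)


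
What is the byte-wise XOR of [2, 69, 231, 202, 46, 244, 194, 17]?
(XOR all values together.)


XOR chain: 2 ^ 69 ^ 231 ^ 202 ^ 46 ^ 244 ^ 194 ^ 17 = 99

99


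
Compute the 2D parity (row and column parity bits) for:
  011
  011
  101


Row parities: 000
Column parities: 101

Row P: 000, Col P: 101, Corner: 0


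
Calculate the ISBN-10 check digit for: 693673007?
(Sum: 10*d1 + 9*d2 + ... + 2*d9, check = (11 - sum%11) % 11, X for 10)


Weighted sum: 278
278 mod 11 = 3

Check digit: 8


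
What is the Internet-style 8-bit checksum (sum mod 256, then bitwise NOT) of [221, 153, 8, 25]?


Sum = 407 mod 256 = 151
Complement = 104

104


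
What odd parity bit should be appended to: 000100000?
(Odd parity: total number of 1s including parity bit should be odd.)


Number of 1s in data: 1
Parity bit: 0

0


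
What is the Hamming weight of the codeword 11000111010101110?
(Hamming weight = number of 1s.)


Counting 1s in 11000111010101110

10


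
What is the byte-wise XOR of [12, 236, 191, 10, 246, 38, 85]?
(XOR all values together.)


XOR chain: 12 ^ 236 ^ 191 ^ 10 ^ 246 ^ 38 ^ 85 = 208

208


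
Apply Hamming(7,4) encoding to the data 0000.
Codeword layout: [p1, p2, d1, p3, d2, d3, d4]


Parity bits: p1=0, p2=0, p3=0

0000000


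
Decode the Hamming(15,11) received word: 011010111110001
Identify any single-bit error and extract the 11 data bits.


Syndrome = 12: error at position 12

Data: 11011111001 (corrected bit 12)


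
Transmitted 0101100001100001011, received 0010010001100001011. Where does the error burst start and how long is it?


XOR: 0111110000000000000

Burst at position 1, length 5


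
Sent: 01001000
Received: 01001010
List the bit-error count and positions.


XOR: 00000010

1 error(s) at position(s): 6


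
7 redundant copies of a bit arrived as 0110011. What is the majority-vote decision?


Ones: 4 out of 7
Threshold: 4

1 (4/7 voted 1)


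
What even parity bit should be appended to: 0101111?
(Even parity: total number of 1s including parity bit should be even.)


Number of 1s in data: 5
Parity bit: 1

1


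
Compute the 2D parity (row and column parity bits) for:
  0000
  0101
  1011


Row parities: 001
Column parities: 1110

Row P: 001, Col P: 1110, Corner: 1


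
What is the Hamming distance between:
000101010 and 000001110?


XOR: 000100100
Count of 1s: 2

2


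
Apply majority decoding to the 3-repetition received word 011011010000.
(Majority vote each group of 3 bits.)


Groups: 011, 011, 010, 000
Majority votes: 1100

1100


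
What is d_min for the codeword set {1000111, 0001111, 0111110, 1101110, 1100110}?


Comparing all pairs, minimum distance: 1
Can detect 0 errors, correct 0 errors

1


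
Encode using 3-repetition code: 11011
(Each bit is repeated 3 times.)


Each bit -> 3 copies

111111000111111


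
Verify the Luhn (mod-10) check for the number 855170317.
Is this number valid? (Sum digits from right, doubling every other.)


Luhn sum = 35
35 mod 10 = 5

Invalid (Luhn sum mod 10 = 5)


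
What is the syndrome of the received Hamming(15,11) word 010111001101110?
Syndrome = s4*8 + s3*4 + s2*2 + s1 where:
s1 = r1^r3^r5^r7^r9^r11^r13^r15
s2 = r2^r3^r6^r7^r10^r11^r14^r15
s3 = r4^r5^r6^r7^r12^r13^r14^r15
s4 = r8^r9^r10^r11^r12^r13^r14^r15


s1=1, s2=0, s3=0, s4=1

Syndrome = 9 (error at position 9)


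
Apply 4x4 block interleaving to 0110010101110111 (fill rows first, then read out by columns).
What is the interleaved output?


Matrix:
  0110
  0101
  0111
  0111
Read columns: 0000111110110111

0000111110110111


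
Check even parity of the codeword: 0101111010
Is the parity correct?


Number of 1s: 6

Yes, parity is correct (6 ones)


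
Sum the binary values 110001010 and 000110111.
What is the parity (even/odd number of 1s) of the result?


110001010 = 394
000110111 = 55
Sum = 449 = 111000001
1s count = 4

even parity (4 ones in 111000001)


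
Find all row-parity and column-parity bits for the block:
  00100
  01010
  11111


Row parities: 101
Column parities: 10001

Row P: 101, Col P: 10001, Corner: 0


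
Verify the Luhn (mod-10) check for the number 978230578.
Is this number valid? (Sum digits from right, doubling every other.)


Luhn sum = 47
47 mod 10 = 7

Invalid (Luhn sum mod 10 = 7)


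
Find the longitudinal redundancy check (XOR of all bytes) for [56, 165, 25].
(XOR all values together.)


XOR chain: 56 ^ 165 ^ 25 = 132

132


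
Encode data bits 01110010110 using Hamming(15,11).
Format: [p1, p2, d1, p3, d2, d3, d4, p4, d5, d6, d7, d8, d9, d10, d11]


Parity bits: p1=0, p2=0, p3=1, p4=1

000111110010110


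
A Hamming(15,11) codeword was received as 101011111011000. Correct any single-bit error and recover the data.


Syndrome = 0: no error detected

Data: 11111011000 (no errors)


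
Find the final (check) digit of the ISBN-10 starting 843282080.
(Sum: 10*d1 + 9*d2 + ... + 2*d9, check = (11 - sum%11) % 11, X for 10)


Weighted sum: 236
236 mod 11 = 5

Check digit: 6


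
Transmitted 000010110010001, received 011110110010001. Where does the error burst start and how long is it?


XOR: 011100000000000

Burst at position 1, length 3


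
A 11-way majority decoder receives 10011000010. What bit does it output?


Ones: 4 out of 11
Threshold: 6

0 (4/11 voted 1)


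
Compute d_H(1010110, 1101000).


XOR: 0111110
Count of 1s: 5

5


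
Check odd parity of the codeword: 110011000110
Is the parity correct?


Number of 1s: 6

No, parity error (6 ones)


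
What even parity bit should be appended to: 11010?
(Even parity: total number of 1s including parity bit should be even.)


Number of 1s in data: 3
Parity bit: 1

1


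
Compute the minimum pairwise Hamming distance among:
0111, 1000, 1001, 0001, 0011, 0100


Comparing all pairs, minimum distance: 1
Can detect 0 errors, correct 0 errors

1


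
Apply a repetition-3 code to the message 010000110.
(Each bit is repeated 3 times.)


Each bit -> 3 copies

000111000000000000111111000


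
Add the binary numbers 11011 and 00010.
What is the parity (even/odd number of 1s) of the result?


11011 = 27
00010 = 2
Sum = 29 = 11101
1s count = 4

even parity (4 ones in 11101)
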